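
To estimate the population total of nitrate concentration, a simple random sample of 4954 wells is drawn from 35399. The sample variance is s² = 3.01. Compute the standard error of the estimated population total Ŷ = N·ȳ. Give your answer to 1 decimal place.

Var(Ŷ) = N²·Var(ȳ) = N²·(1 − n/N)·s²/n.
f = 4954/35399 = 0.13994746; Var(ȳ) = 0.86005254·3.01/4954 = 5.2255918 × 10^-4.
Var(Ŷ) = 35399² · (5.2255918 × 10^-4) = 654813.27.
SE(Ŷ) = √(654813.27) = 809.2.

809.2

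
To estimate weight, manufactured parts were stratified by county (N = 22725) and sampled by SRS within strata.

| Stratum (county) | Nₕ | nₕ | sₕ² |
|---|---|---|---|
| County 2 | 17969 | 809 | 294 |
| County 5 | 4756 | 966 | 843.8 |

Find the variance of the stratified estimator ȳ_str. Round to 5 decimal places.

Var(ȳ_str) = Σₕ Wₕ²(1 − fₕ)sₕ²/nₕ with Wₕ = Nₕ/N, N = 22725.
County 2: Wₕ = 0.79071507; term = 0.79071507²·(1 − 0.04502198)·294/809 = 0.21698625.
County 5: Wₕ = 0.20928493; term = 0.20928493²·(1 − 0.20311186)·843.8/966 = 0.030488473.
Sum = 0.24747472.

0.24747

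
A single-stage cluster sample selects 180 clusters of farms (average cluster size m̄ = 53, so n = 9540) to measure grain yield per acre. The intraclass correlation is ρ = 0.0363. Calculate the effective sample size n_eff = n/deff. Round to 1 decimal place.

3303.8

deff = 1 + (53 − 1)·0.0363 = 1 + 1.8876 = 2.8876.
n_eff = 9540 / 2.8876 = 3303.8.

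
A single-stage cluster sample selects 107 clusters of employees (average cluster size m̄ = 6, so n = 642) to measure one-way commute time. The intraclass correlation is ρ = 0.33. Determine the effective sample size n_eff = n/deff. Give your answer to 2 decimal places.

242.26

deff = 1 + (6 − 1)·0.33 = 1 + 1.65 = 2.65.
n_eff = 642 / 2.65 = 242.26.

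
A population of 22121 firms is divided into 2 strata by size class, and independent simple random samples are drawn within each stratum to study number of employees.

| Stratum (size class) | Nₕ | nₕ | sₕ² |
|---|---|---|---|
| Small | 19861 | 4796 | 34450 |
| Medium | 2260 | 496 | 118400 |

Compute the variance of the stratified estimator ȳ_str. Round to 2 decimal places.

6.34

Var(ȳ_str) = Σₕ Wₕ²(1 − fₕ)sₕ²/nₕ with Wₕ = Nₕ/N, N = 22121.
Small: Wₕ = 0.89783464; term = 0.89783464²·(1 − 0.24147827)·34450/4796 = 4.3920855.
Medium: Wₕ = 0.10216536; term = 0.10216536²·(1 − 0.21946903)·118400/496 = 1.9447668.
Sum = 6.3368523.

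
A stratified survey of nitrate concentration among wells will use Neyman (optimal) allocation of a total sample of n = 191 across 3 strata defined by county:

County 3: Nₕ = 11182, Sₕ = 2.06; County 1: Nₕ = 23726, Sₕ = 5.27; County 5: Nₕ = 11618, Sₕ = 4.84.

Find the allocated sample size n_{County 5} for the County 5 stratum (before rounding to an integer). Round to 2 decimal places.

Neyman allocation: nₕ = n·NₕSₕ / Σⱼ NⱼSⱼ.
Σ NⱼSⱼ = 11182·2.06 + 23726·5.27 + 11618·4.84 = 204302.06.
n_{County 5} = 191·11618·4.84 / 204302.06 = 52.57.

52.57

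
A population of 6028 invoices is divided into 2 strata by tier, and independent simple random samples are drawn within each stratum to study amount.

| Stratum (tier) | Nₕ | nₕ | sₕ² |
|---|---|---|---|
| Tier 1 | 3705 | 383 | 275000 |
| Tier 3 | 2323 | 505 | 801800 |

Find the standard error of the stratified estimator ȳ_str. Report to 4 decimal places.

Var(ȳ_str) = Σₕ Wₕ²(1 − fₕ)sₕ²/nₕ with Wₕ = Nₕ/N, N = 6028.
Tier 1: Wₕ = 0.61463172; term = 0.61463172²·(1 − 0.10337382)·275000/383 = 243.20655.
Tier 3: Wₕ = 0.38536828; term = 0.38536828²·(1 − 0.21739130)·801800/505 = 184.53182.
Sum = 427.73837.
SE = √(427.73837) = 20.6818.

20.6818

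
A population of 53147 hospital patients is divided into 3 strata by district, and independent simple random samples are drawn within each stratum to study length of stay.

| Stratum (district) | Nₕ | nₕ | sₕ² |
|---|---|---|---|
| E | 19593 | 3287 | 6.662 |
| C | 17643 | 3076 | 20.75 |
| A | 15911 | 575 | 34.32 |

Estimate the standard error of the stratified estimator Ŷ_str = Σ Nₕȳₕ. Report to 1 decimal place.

Var(Ŷ_str) = Σₕ Nₕ²(1 − fₕ)sₕ²/nₕ.
E: 19593²·(1 − 3287/19593)·6.662/3287 = 647520.17.
C: 17643²·(1 − 3076/17643)·20.75/3076 = 1.7337015 × 10^6.
A: 15911²·(1 − 575/15911)·34.32/575 = 1.456428 × 10^7.
Sum = 1.6945502 × 10^7.
SE = √(1.6945502 × 10^7) = 4116.5.

4116.5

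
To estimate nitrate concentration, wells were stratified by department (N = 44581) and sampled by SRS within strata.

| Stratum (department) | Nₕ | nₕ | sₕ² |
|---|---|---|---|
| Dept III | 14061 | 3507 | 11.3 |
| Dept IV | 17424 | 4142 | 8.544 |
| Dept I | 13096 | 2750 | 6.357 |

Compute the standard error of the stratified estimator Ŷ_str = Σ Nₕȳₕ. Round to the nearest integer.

Var(Ŷ_str) = Σₕ Nₕ²(1 − fₕ)sₕ²/nₕ.
Dept III: 14061²·(1 − 3507/14061)·11.3/3507 = 478163.01.
Dept IV: 17424²·(1 − 4142/17424)·8.544/4142 = 477378.09.
Dept I: 13096²·(1 − 2750/13096)·6.357/2750 = 313206.42.
Sum = 1.2687475 × 10^6.
SE = √(1.2687475 × 10^6) = 1126.

1126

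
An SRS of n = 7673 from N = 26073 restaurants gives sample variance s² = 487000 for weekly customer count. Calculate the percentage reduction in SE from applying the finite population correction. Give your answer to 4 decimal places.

15.9934

f = n/N = 7673/26073 = 0.29428911.
SE_no-fpc = √(s²/n) = 7.9667627; SE_fpc = √((1−f)s²/n) = 6.6926065.
Ratio = √(1−f) = 0.84006600. Reduction = 100·(1 − 0.84006600) = 15.9934%.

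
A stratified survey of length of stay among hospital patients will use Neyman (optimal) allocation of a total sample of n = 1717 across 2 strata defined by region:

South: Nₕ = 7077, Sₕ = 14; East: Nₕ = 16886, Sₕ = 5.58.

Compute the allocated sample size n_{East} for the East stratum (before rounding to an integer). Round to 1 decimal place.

Neyman allocation: nₕ = n·NₕSₕ / Σⱼ NⱼSⱼ.
Σ NⱼSⱼ = 7077·14 + 16886·5.58 = 193301.88.
n_{East} = 1717·16886·5.58 / 193301.88 = 836.9.

836.9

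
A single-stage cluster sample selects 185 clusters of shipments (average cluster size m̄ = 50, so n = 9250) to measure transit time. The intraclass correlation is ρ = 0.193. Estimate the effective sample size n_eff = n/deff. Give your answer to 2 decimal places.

deff = 1 + (50 − 1)·0.193 = 1 + 9.457 = 10.457.
n_eff = 9250 / 10.457 = 884.57.

884.57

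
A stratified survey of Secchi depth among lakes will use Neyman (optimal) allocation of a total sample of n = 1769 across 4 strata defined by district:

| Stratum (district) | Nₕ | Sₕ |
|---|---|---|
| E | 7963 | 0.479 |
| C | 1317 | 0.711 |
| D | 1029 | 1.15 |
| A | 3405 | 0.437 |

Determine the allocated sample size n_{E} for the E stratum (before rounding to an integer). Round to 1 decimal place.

909.1

Neyman allocation: nₕ = n·NₕSₕ / Σⱼ NⱼSⱼ.
Σ NⱼSⱼ = 7963·0.479 + 1317·0.711 + 1029·1.15 + 3405·0.437 = 7421.999.
n_{E} = 1769·7963·0.479 / 7421.999 = 909.1.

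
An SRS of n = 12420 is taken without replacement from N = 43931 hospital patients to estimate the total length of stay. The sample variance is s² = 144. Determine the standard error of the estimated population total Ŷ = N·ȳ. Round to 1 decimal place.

Var(Ŷ) = N²·Var(ȳ) = N²·(1 − n/N)·s²/n.
f = 12420/43931 = 0.28271608; Var(ȳ) = 0.71728392·144/12420 = 0.0083163353.
Var(Ŷ) = 43931² · 0.0083163353 = 1.6049968 × 10^7.
SE(Ŷ) = √(1.6049968 × 10^7) = 4006.2.

4006.2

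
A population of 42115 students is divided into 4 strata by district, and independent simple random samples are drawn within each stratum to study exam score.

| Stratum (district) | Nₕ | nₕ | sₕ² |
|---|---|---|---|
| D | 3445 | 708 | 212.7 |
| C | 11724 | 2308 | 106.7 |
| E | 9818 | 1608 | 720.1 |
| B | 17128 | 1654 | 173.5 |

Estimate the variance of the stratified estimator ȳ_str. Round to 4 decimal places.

Var(ȳ_str) = Σₕ Wₕ²(1 − fₕ)sₕ²/nₕ with Wₕ = Nₕ/N, N = 42115.
D: Wₕ = 0.08179983; term = 0.08179983²·(1 − 0.20551524)·212.7/708 = 0.0015970726.
C: Wₕ = 0.27838062; term = 0.27838062²·(1 − 0.19686114)·106.7/2308 = 0.0028773803.
E: Wₕ = 0.23312359; term = 0.23312359²·(1 − 0.16378081)·720.1/1608 = 0.020351637.
B: Wₕ = 0.40669595; term = 0.40669595²·(1 − 0.09656702)·173.5/1654 = 0.015674713.
Sum = 0.040500803.

0.0405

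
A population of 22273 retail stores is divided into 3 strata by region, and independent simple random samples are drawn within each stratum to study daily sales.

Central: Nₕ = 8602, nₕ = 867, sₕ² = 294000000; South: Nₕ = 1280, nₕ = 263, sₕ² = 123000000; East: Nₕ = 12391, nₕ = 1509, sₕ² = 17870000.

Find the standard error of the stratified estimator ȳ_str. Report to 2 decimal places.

223.44

Var(ȳ_str) = Σₕ Wₕ²(1 − fₕ)sₕ²/nₕ with Wₕ = Nₕ/N, N = 22273.
Central: Wₕ = 0.38620752; term = 0.38620752²·(1 − 0.10079051)·294000000/867 = 45481.058.
South: Wₕ = 0.05746868; term = 0.05746868²·(1 − 0.20546875)·123000000/263 = 1227.2212.
East: Wₕ = 0.55632380; term = 0.55632380²·(1 − 0.12178194)·17870000/1509 = 3218.7923.
Sum = 49927.072.
SE = √(49927.072) = 223.44.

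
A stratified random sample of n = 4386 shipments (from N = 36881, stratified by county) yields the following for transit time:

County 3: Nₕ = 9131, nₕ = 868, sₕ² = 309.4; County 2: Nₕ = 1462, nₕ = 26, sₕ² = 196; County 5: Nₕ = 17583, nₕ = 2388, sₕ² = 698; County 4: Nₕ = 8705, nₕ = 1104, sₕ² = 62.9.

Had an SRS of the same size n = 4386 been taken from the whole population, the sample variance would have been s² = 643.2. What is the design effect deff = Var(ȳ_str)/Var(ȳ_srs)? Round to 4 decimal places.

Var(ȳ_str) = Σ Wₕ²(1−fₕ)sₕ²/nₕ with Wₕ = Nₕ/36881:
  County 3: (9131/36881)²·(1−868/9131)·309.4/868 = 0.019772032
  County 2: (1462/36881)²·(1−26/1462)·196/26 = 0.011635342
  County 5: (17583/36881)²·(1−2388/17583)·698/2388 = 0.057412889
  County 4: (8705/36881)²·(1−1104/8705)·62.9/1104 = 0.0027715052
  → Var(ȳ_str) = 0.091591768.
Var(ȳ_srs) = (1 − 4386/36881)·643.2/4386 = 0.12920855.
deff = 0.091591768 / 0.12920855 = 0.7089.

0.7089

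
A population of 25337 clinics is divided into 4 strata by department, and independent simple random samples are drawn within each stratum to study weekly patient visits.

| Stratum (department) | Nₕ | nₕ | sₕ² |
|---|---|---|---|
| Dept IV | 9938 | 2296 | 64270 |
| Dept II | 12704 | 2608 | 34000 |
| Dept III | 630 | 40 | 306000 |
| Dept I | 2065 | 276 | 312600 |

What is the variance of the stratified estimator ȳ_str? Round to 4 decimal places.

16.8634

Var(ȳ_str) = Σₕ Wₕ²(1 − fₕ)sₕ²/nₕ with Wₕ = Nₕ/N, N = 25337.
Dept IV: Wₕ = 0.39223270; term = 0.39223270²·(1 − 0.23103240)·64270/2296 = 3.3115557.
Dept II: Wₕ = 0.50140111; term = 0.50140111²·(1 − 0.20528967)·34000/2608 = 2.6046584.
Dept III: Wₕ = 0.02486482; term = 0.02486482²·(1 − 0.06349206)·306000/40 = 4.4293869.
Dept I: Wₕ = 0.08150136; term = 0.08150136²·(1 − 0.13365617)·312600/276 = 6.5177831.
Sum = 16.863384.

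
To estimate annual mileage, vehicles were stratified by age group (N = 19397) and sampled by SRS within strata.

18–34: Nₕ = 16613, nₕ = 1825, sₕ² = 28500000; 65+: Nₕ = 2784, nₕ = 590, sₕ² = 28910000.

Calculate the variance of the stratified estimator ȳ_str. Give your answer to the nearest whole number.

10992

Var(ȳ_str) = Σₕ Wₕ²(1 − fₕ)sₕ²/nₕ with Wₕ = Nₕ/N, N = 19397.
18–34: Wₕ = 0.85647265; term = 0.85647265²·(1 − 0.10985373)·28500000/1825 = 10196.952.
65+: Wₕ = 0.14352735; term = 0.14352735²·(1 − 0.21192529)·28910000/590 = 795.48648.
Sum = 10992.438.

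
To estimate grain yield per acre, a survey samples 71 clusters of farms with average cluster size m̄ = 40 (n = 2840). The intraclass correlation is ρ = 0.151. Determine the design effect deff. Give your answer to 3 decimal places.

deff = 1 + (40 − 1)·0.151 = 1 + 5.889 = 6.889.

6.889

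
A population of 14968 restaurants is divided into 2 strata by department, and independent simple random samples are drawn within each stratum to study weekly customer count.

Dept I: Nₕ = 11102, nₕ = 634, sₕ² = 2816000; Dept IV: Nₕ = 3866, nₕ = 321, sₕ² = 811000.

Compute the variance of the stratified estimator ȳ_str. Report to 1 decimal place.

Var(ȳ_str) = Σₕ Wₕ²(1 − fₕ)sₕ²/nₕ with Wₕ = Nₕ/N, N = 14968.
Dept I: Wₕ = 0.74171566; term = 0.74171566²·(1 − 0.05710683)·2816000/634 = 2303.991.
Dept IV: Wₕ = 0.25828434; term = 0.25828434²·(1 − 0.08303156)·811000/321 = 154.54906.
Sum = 2458.5401.

2458.5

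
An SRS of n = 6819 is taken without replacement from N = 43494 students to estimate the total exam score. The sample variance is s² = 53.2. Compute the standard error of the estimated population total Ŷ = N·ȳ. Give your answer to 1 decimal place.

Var(Ŷ) = N²·Var(ȳ) = N²·(1 − n/N)·s²/n.
f = 6819/43494 = 0.15678025; Var(ȳ) = 0.84321975·53.2/6819 = 0.0065785732.
Var(Ŷ) = 43494² · 0.0065785732 = 1.2444871 × 10^7.
SE(Ŷ) = √(1.2444871 × 10^7) = 3527.7.

3527.7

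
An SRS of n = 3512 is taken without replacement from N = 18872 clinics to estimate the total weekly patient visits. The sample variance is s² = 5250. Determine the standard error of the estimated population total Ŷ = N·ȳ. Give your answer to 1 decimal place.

Var(Ŷ) = N²·Var(ȳ) = N²·(1 − n/N)·s²/n.
f = 3512/18872 = 0.18609580; Var(ȳ) = 0.81390420·5250/3512 = 1.2166848.
Var(Ŷ) = 18872² · 1.2166848 = 4.3332519 × 10^8.
SE(Ŷ) = √(4.3332519 × 10^8) = 20816.5.

20816.5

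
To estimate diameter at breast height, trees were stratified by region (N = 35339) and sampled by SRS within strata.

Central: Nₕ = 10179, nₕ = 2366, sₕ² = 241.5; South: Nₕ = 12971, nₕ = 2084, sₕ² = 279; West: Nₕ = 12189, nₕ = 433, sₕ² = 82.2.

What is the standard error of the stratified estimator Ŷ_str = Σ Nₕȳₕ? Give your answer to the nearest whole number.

7364

Var(Ŷ_str) = Σₕ Nₕ²(1 − fₕ)sₕ²/nₕ.
Central: 10179²·(1 − 2366/10179)·241.5/2366 = 8.1175568 × 10^6.
South: 12971²·(1 − 2084/12971)·279/2084 = 1.89055 × 10^7.
West: 12189²·(1 − 433/12189)·82.2/433 = 2.7202673 × 10^7.
Sum = 5.422573 × 10^7.
SE = √(5.422573 × 10^7) = 7364.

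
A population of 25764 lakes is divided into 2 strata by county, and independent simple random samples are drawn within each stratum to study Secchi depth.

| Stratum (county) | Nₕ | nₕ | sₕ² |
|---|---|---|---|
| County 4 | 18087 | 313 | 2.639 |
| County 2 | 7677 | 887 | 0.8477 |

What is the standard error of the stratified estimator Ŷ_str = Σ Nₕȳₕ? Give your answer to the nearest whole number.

1661

Var(Ŷ_str) = Σₕ Nₕ²(1 − fₕ)sₕ²/nₕ.
County 4: 18087²·(1 − 313/18087)·2.639/313 = 2.7104835 × 10^6.
County 2: 7677²·(1 − 887/7677)·0.8477/887 = 49817.265.
Sum = 2.7603008 × 10^6.
SE = √(2.7603008 × 10^6) = 1661.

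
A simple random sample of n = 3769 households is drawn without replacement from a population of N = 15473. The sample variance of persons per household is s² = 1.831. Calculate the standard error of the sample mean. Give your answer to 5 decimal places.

Under SRS without replacement, Var(ȳ) = (1 − f)·s²/n with f = n/N = 3769/15473 = 0.24358560.
Var(ȳ) = (1 − 0.24358560)·1.831/3769 = 0.75641440·4.8580525 × 10^-4 = 3.6747009 × 10^-4.
SE(ȳ) = √(3.6747009 × 10^-4) = 0.01917.

0.01917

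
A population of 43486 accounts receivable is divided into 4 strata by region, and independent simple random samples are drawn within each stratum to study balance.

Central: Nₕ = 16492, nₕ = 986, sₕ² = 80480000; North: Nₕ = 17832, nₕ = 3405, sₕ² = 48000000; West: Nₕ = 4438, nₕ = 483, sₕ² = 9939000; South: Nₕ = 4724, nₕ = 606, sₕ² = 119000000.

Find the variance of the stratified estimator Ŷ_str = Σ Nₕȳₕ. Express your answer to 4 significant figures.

2.868 × 10^13

Var(Ŷ_str) = Σₕ Nₕ²(1 − fₕ)sₕ²/nₕ.
Central: 16492²·(1 − 986/16492)·80480000/986 = 2.0872966 × 10^13.
North: 17832²·(1 − 3405/17832)·48000000/3405 = 3.6266046 × 10^12.
West: 4438²·(1 − 483/4438)·9939000/483 = 3.611847 × 10^11.
South: 4724²·(1 − 606/4724)·119000000/606 = 3.8200634 × 10^12.
Sum = 2.8680819 × 10^13.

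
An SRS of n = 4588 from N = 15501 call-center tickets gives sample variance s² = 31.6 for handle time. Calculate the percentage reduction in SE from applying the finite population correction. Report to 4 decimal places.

f = n/N = 4588/15501 = 0.29598090.
SE_no-fpc = √(s²/n) = 0.08299116; SE_fpc = √((1−f)s²/n) = 0.069634435.
Ratio = √(1−f) = 0.83905846. Reduction = 100·(1 − 0.83905846) = 16.0942%.

16.0942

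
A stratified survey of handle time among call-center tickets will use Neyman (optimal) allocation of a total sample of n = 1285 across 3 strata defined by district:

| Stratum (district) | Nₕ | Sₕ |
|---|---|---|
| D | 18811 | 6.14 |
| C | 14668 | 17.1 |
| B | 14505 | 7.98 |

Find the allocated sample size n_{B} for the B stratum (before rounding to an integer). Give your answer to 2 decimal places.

308.54

Neyman allocation: nₕ = n·NₕSₕ / Σⱼ NⱼSⱼ.
Σ NⱼSⱼ = 18811·6.14 + 14668·17.1 + 14505·7.98 = 482072.24.
n_{B} = 1285·14505·7.98 / 482072.24 = 308.54.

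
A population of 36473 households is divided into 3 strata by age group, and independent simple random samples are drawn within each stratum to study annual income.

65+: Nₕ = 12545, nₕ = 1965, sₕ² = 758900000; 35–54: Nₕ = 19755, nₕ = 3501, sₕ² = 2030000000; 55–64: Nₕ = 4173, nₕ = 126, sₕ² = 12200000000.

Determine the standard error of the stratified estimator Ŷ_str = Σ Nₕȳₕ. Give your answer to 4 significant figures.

Var(Ŷ_str) = Σₕ Nₕ²(1 − fₕ)sₕ²/nₕ.
65+: 12545²·(1 − 1965/12545)·758900000/1965 = 5.1259968 × 10^13.
35–54: 19755²·(1 − 3501/19755)·2030000000/3501 = 1.8618351 × 10^14.
55–64: 4173²·(1 − 126/4173)·12200000000/126 = 1.6352 × 10^15.
Sum = 1.8726435 × 10^15.
SE = √(1.8726435 × 10^15) = 4.327 × 10^7.

4.327 × 10^7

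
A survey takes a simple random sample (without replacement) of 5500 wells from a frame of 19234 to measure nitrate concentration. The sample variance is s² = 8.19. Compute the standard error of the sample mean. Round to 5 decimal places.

0.03261

Under SRS without replacement, Var(ȳ) = (1 − f)·s²/n with f = n/N = 5500/19234 = 0.28595196.
Var(ȳ) = (1 − 0.28595196)·8.19/5500 = 0.71404804·0.0014890909 = 0.0010632824.
SE(ȳ) = √(0.0010632824) = 0.03261.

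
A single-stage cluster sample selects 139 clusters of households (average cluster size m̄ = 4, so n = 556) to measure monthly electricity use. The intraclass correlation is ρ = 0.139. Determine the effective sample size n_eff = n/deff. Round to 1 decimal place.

392.4

deff = 1 + (4 − 1)·0.139 = 1 + 0.417 = 1.417.
n_eff = 556 / 1.417 = 392.4.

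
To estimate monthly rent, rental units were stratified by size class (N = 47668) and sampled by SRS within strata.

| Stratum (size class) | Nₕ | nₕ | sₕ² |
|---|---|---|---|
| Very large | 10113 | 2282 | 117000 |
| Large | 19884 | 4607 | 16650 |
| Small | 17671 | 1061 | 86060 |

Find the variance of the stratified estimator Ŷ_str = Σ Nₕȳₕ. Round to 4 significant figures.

2.897 × 10^10

Var(Ŷ_str) = Σₕ Nₕ²(1 − fₕ)sₕ²/nₕ.
Very large: 10113²·(1 − 2282/10113)·117000/2282 = 4.0603872 × 10^9.
Large: 19884²·(1 − 4607/19884)·16650/4607 = 1.097837 × 10^9.
Small: 17671²·(1 − 1061/17671)·86060/1061 = 2.380766 × 10^10.
Sum = 2.8965884 × 10^10.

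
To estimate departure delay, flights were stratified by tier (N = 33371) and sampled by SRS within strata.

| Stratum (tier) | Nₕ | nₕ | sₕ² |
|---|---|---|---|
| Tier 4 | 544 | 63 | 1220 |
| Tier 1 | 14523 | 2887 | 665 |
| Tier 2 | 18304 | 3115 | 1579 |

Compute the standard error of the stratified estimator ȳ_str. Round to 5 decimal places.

Var(ȳ_str) = Σₕ Wₕ²(1 − fₕ)sₕ²/nₕ with Wₕ = Nₕ/N, N = 33371.
Tier 4: Wₕ = 0.01630158; term = 0.01630158²·(1 − 0.11580882)·1220/63 = 0.0045501406.
Tier 1: Wₕ = 0.43519823; term = 0.43519823²·(1 − 0.19878813)·665/2887 = 0.034953967.
Tier 2: Wₕ = 0.54850019; term = 0.54850019²·(1 − 0.17018138)·1579/3115 = 0.12654961.
Sum = 0.16605372.
SE = √(0.16605372) = 0.40750.

0.40750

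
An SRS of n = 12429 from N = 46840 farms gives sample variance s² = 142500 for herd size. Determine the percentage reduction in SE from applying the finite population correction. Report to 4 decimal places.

f = n/N = 12429/46840 = 0.26535013.
SE_no-fpc = √(s²/n) = 3.3860186; SE_fpc = √((1−f)s²/n) = 2.9022147.
Ratio = √(1−f) = 0.85711719. Reduction = 100·(1 − 0.85711719) = 14.2883%.

14.2883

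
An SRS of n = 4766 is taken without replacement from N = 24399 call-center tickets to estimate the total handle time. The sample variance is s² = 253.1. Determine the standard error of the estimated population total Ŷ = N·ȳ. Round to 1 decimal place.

Var(Ŷ) = N²·Var(ȳ) = N²·(1 − n/N)·s²/n.
f = 4766/24399 = 0.19533587; Var(ȳ) = 0.80466413·253.1/4766 = 0.042731953.
Var(Ŷ) = 24399² · 0.042731953 = 2.543881 × 10^7.
SE(Ŷ) = √(2.543881 × 10^7) = 5043.7.

5043.7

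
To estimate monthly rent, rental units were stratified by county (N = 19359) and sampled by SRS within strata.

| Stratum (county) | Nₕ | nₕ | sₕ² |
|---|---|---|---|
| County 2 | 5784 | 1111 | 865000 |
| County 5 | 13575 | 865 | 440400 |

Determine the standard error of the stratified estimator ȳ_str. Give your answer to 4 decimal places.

Var(ȳ_str) = Σₕ Wₕ²(1 − fₕ)sₕ²/nₕ with Wₕ = Nₕ/N, N = 19359.
County 2: Wₕ = 0.29877576; term = 0.29877576²·(1 − 0.19208160)·865000/1111 = 56.151359.
County 5: Wₕ = 0.70122424; term = 0.70122424²·(1 − 0.06372007)·440400/865 = 234.3963.
Sum = 290.54766.
SE = √(290.54766) = 17.0455.

17.0455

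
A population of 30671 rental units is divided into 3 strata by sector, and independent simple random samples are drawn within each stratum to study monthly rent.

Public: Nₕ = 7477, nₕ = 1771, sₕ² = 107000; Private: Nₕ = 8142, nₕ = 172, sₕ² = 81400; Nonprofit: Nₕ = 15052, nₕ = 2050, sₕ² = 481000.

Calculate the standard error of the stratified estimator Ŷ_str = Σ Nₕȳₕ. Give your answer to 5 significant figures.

Var(Ŷ_str) = Σₕ Nₕ²(1 − fₕ)sₕ²/nₕ.
Public: 7477²·(1 − 1771/7477)·107000/1771 = 2.5776525 × 10^9.
Private: 8142²·(1 − 172/8142)·81400/172 = 3.0710393 × 10^10.
Nonprofit: 15052²·(1 − 2050/15052)·481000/2050 = 4.5919335 × 10^10.
Sum = 7.9207381 × 10^10.
SE = √(7.9207381 × 10^10) = 281440.

281440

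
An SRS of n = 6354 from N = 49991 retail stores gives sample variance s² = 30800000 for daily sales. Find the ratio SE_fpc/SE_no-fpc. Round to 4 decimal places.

f = n/N = 6354/49991 = 0.12710288.
SE_no-fpc = √(s²/n) = 69.622843; SE_fpc = √((1−f)s²/n) = 65.0479.
Ratio = √(1−f) = 0.93428963.

0.9343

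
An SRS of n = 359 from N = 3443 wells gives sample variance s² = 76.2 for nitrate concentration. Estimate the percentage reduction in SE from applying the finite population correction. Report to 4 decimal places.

f = n/N = 359/3443 = 0.10426953.
SE_no-fpc = √(s²/n) = 0.46071278; SE_fpc = √((1−f)s²/n) = 0.43603257.
Ratio = √(1−f) = 0.94643038. Reduction = 100·(1 − 0.94643038) = 5.3570%.

5.3570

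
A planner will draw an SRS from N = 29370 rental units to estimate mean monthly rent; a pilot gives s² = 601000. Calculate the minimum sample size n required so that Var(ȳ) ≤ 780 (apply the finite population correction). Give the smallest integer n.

751

Without fpc, n₀ = s²/D = 601000/780 = 770.5128.
With fpc, (1 − n/N)·s²/n ≤ D requires n ≥ n₀/(1 + n₀/N) = 770.5128/(1 + 770.5128/29370) = 750.8154.
Rounding up, n = 751.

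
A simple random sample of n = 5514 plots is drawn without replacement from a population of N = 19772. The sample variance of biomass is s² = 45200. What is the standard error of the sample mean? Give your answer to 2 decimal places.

2.43

Under SRS without replacement, Var(ȳ) = (1 − f)·s²/n with f = n/N = 5514/19772 = 0.27887922.
Var(ȳ) = (1 − 0.27887922)·45200/5514 = 0.72112078·8.1973159 = 5.9112548.
SE(ȳ) = √(5.9112548) = 2.43.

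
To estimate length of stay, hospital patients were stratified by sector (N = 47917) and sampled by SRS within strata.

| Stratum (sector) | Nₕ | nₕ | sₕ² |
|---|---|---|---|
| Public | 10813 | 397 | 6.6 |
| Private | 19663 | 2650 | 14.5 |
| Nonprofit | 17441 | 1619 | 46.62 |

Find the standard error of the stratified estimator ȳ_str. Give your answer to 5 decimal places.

0.07123

Var(ȳ_str) = Σₕ Wₕ²(1 − fₕ)sₕ²/nₕ with Wₕ = Nₕ/N, N = 47917.
Public: Wₕ = 0.22566104; term = 0.22566104²·(1 − 0.03671507)·6.6/397 = 8.1549511 × 10^-4.
Private: Wₕ = 0.41035541; term = 0.41035541²·(1 − 0.13477089)·14.5/2650 = 7.9721153 × 10^-4.
Nonprofit: Wₕ = 0.36398355; term = 0.36398355²·(1 − 0.09282725)·46.62/1619 = 0.0034608195.
Sum = 0.0050735261.
SE = √(0.0050735261) = 0.07123.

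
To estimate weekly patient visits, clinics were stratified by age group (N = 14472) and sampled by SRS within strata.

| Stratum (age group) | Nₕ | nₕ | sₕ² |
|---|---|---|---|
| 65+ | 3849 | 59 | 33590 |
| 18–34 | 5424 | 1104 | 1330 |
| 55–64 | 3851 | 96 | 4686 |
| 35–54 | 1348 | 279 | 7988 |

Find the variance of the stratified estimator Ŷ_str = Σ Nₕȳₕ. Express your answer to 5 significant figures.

Var(Ŷ_str) = Σₕ Nₕ²(1 − fₕ)sₕ²/nₕ.
65+: 3849²·(1 − 59/3849)·33590/59 = 8.3051047 × 10^9.
18–34: 5424²·(1 − 1104/5424)·1330/1104 = 2.8228383 × 10^7.
55–64: 3851²·(1 − 96/3851)·4686/96 = 7.058534 × 10^8.
35–54: 1348²·(1 − 279/1348)·7988/279 = 4.1257361 × 10^7.
Sum = 9.0804438 × 10^9.

9.0804 × 10^9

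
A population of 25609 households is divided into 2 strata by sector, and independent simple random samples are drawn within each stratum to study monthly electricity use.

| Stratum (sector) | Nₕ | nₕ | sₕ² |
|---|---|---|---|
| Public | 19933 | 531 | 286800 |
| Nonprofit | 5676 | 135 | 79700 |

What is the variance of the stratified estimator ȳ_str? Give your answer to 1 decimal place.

346.8

Var(ȳ_str) = Σₕ Wₕ²(1 − fₕ)sₕ²/nₕ with Wₕ = Nₕ/N, N = 25609.
Public: Wₕ = 0.77835917; term = 0.77835917²·(1 − 0.02663924)·286800/531 = 318.50669.
Nonprofit: Wₕ = 0.22164083; term = 0.22164083²·(1 − 0.02378436)·79700/135 = 28.311954.
Sum = 346.81864.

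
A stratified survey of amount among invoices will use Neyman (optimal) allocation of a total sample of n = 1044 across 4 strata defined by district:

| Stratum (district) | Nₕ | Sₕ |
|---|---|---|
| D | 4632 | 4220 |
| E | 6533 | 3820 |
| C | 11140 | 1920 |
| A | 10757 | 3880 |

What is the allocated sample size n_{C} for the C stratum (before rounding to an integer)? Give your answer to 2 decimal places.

207.47

Neyman allocation: nₕ = n·NₕSₕ / Σⱼ NⱼSⱼ.
Σ NⱼSⱼ = 4632·4220 + 6533·3820 + 11140·1920 + 10757·3880 = 1.0762906 × 10^8.
n_{C} = 1044·11140·1920 / (1.0762906 × 10^8) = 207.47.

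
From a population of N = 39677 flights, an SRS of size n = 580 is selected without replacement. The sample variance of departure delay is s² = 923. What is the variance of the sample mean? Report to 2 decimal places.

Under SRS without replacement, Var(ȳ) = (1 − f)·s²/n with f = n/N = 580/39677 = 0.01461804.
Var(ȳ) = (1 − 0.01461804)·923/580 = 0.98538196·1.5913793 = 1.5681165.

1.57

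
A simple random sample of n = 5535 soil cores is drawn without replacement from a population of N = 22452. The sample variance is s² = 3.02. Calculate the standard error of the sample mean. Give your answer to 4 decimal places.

0.0203

Under SRS without replacement, Var(ȳ) = (1 − f)·s²/n with f = n/N = 5535/22452 = 0.24652592.
Var(ȳ) = (1 − 0.24652592)·3.02/5535 = 0.75347408·5.4561879 × 10^-4 = 4.1110961 × 10^-4.
SE(ȳ) = √(4.1110961 × 10^-4) = 0.0203.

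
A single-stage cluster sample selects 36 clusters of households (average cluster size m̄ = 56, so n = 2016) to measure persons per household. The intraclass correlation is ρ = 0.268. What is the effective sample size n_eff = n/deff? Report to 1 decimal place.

128.1

deff = 1 + (56 − 1)·0.268 = 1 + 14.74 = 15.74.
n_eff = 2016 / 15.74 = 128.1.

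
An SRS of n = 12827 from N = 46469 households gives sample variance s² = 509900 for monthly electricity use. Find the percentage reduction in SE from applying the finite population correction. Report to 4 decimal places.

14.9138

f = n/N = 12827/46469 = 0.27603348.
SE_no-fpc = √(s²/n) = 6.3049255; SE_fpc = √((1−f)s²/n) = 5.3646229.
Ratio = √(1−f) = 0.85086222. Reduction = 100·(1 − 0.85086222) = 14.9138%.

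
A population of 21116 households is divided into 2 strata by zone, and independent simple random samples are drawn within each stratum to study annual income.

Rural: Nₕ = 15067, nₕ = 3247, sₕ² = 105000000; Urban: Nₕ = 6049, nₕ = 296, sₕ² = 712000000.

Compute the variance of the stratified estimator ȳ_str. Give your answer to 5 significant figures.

200650

Var(ȳ_str) = Σₕ Wₕ²(1 − fₕ)sₕ²/nₕ with Wₕ = Nₕ/N, N = 21116.
Rural: Wₕ = 0.71353476; term = 0.71353476²·(1 − 0.21550408)·105000000/3247 = 12915.998.
Urban: Wₕ = 0.28646524; term = 0.28646524²·(1 − 0.04893371)·712000000/296 = 187734.
Sum = 200650.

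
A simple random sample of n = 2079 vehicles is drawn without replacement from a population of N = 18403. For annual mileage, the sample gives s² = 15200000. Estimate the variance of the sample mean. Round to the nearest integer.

6485

Under SRS without replacement, Var(ȳ) = (1 − f)·s²/n with f = n/N = 2079/18403 = 0.11297071.
Var(ȳ) = (1 − 0.11297071)·15200000/2079 = 0.88702929·7311.2073 = 6485.255.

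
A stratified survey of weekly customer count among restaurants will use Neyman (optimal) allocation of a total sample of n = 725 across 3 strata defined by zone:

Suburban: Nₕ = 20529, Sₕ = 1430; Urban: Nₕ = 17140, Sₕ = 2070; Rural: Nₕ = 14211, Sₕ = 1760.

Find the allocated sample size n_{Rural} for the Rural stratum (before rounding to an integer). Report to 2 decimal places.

201.82

Neyman allocation: nₕ = n·NₕSₕ / Σⱼ NⱼSⱼ.
Σ NⱼSⱼ = 20529·1430 + 17140·2070 + 14211·1760 = 8.984763 × 10^7.
n_{Rural} = 725·14211·1760 / (8.984763 × 10^7) = 201.82.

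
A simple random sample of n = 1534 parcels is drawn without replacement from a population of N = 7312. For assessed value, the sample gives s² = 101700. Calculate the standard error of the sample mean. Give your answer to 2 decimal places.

7.24

Under SRS without replacement, Var(ȳ) = (1 − f)·s²/n with f = n/N = 1534/7312 = 0.20979212.
Var(ȳ) = (1 − 0.20979212)·101700/1534 = 0.79020788·66.297262 = 52.388619.
SE(ȳ) = √(52.388619) = 7.24.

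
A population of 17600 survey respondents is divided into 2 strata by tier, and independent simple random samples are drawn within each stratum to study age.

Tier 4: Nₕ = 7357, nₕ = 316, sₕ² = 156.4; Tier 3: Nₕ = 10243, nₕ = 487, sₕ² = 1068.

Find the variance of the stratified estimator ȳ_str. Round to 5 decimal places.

Var(ȳ_str) = Σₕ Wₕ²(1 − fₕ)sₕ²/nₕ with Wₕ = Nₕ/N, N = 17600.
Tier 4: Wₕ = 0.41801136; term = 0.41801136²·(1 − 0.04295229)·156.4/316 = 0.082767423.
Tier 3: Wₕ = 0.58198864; term = 0.58198864²·(1 − 0.04754466)·1068/487 = 0.70748286.
Sum = 0.79025028.

0.79025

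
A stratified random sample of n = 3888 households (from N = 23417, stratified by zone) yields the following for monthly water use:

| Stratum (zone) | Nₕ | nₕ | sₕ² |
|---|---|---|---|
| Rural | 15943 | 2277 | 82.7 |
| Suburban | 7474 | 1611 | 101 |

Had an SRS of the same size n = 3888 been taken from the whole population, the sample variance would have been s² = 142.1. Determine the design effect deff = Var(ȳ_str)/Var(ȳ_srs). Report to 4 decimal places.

Var(ȳ_str) = Σ Wₕ²(1−fₕ)sₕ²/nₕ with Wₕ = Nₕ/23417:
  Rural: (15943/23417)²·(1−2277/15943)·82.7/2277 = 0.014430834
  Suburban: (7474/23417)²·(1−1611/7474)·101/1611 = 0.0050099837
  → Var(ȳ_str) = 0.019440818.
Var(ȳ_srs) = (1 − 3888/23417)·142.1/3888 = 0.030480113.
deff = 0.019440818 / 0.030480113 = 0.6378.

0.6378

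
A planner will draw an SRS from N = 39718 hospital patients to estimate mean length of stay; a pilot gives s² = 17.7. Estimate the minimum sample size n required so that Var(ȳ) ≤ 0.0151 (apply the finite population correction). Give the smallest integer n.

Without fpc, n₀ = s²/D = 17.7/0.0151 = 1172.1854.
With fpc, (1 − n/N)·s²/n ≤ D requires n ≥ n₀/(1 + n₀/N) = 1172.1854/(1 + 1172.1854/39718) = 1138.5827.
Rounding up, n = 1139.

1139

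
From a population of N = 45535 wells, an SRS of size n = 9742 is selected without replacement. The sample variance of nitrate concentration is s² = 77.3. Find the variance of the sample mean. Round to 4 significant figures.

Under SRS without replacement, Var(ȳ) = (1 − f)·s²/n with f = n/N = 9742/45535 = 0.21394532.
Var(ȳ) = (1 − 0.21394532)·77.3/9742 = 0.78605468·0.0079347157 = 0.0062371204.

0.006237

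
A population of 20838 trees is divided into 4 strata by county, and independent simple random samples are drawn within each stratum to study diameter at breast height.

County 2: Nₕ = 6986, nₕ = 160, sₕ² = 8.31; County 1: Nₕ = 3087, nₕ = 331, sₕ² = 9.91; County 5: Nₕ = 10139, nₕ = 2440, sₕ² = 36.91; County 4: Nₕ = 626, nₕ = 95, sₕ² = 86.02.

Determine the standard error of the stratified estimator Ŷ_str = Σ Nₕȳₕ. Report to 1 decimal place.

2052.6

Var(Ŷ_str) = Σₕ Nₕ²(1 − fₕ)sₕ²/nₕ.
County 2: 6986²·(1 − 160/6986)·8.31/160 = 2.4767143 × 10^6.
County 1: 3087²·(1 − 331/3087)·9.91/331 = 254719.1.
County 5: 10139²·(1 − 2440/10139)·36.91/2440 = 1.1808199 × 10^6.
County 4: 626²·(1 − 95/626)·86.02/95 = 300984.89.
Sum = 4.2132382 × 10^6.
SE = √(4.2132382 × 10^6) = 2052.6.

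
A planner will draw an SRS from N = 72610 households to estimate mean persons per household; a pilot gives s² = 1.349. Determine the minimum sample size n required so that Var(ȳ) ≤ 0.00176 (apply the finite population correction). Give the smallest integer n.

759

Without fpc, n₀ = s²/D = 1.349/0.00176 = 766.4773.
With fpc, (1 − n/N)·s²/n ≤ D requires n ≥ n₀/(1 + n₀/N) = 766.4773/(1 + 766.4773/72610) = 758.4708.
Rounding up, n = 759.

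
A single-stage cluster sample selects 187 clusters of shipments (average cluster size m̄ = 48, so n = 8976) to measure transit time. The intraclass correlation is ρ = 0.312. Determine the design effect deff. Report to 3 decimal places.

15.664

deff = 1 + (48 − 1)·0.312 = 1 + 14.664 = 15.664.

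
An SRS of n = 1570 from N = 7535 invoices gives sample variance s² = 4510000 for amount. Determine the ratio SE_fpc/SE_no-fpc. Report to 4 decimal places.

f = n/N = 1570/7535 = 0.20836098.
SE_no-fpc = √(s²/n) = 53.596749; SE_fpc = √((1−f)s²/n) = 47.687224.
Ratio = √(1−f) = 0.88974098.

0.8897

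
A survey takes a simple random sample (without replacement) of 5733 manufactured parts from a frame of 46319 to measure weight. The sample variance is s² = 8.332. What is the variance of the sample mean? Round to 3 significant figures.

0.00127

Under SRS without replacement, Var(ȳ) = (1 − f)·s²/n with f = n/N = 5733/46319 = 0.12377210.
Var(ȳ) = (1 − 0.12377210)·8.332/5733 = 0.87622790·0.0014533403 = 0.0012734573.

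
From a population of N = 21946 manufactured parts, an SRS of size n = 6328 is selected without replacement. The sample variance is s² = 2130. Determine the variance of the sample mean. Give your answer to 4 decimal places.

Under SRS without replacement, Var(ȳ) = (1 − f)·s²/n with f = n/N = 6328/21946 = 0.28834412.
Var(ȳ) = (1 − 0.28834412)·2130/6328 = 0.71165588·0.33659924 = 0.23954283.

0.2395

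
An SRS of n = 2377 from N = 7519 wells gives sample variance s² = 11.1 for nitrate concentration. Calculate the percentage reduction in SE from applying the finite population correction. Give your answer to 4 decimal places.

f = n/N = 2377/7519 = 0.31613246.
SE_no-fpc = √(s²/n) = 0.068335582; SE_fpc = √((1−f)s²/n) = 0.056510987.
Ratio = √(1−f) = 0.82696284. Reduction = 100·(1 − 0.82696284) = 17.3037%.

17.3037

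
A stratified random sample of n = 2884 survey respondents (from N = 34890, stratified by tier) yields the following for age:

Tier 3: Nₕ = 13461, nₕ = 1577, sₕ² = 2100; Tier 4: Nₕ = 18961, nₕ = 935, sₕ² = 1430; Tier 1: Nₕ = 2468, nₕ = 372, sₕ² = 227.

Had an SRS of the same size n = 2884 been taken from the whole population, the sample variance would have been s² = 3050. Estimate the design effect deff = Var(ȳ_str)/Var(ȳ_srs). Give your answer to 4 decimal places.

0.6257

Var(ȳ_str) = Σ Wₕ²(1−fₕ)sₕ²/nₕ with Wₕ = Nₕ/34890:
  Tier 3: (13461/34890)²·(1−1577/13461)·2100/1577 = 0.174995
  Tier 4: (18961/34890)²·(1−935/18961)·1430/935 = 0.42942082
  Tier 1: (2468/34890)²·(1−372/2468)·227/372 = 0.0025930889
  → Var(ȳ_str) = 0.60700891.
Var(ȳ_srs) = (1 − 2884/34890)·3050/2884 = 0.97014135.
deff = 0.60700891 / 0.97014135 = 0.6257.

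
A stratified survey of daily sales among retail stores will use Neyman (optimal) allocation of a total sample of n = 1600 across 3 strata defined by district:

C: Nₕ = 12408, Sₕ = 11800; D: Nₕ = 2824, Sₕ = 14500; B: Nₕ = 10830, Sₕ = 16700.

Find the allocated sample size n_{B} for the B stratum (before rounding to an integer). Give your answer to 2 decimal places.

Neyman allocation: nₕ = n·NₕSₕ / Σⱼ NⱼSⱼ.
Σ NⱼSⱼ = 12408·11800 + 2824·14500 + 10830·16700 = 3.682234 × 10^8.
n_{B} = 1600·10830·16700 / (3.682234 × 10^8) = 785.88.

785.88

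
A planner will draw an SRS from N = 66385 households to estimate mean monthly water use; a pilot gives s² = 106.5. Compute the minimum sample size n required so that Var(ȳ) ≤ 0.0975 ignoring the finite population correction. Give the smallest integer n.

1093

Without fpc, n₀ = s²/D = 106.5/0.0975 = 1092.3077.
Rounding up, n = 1093.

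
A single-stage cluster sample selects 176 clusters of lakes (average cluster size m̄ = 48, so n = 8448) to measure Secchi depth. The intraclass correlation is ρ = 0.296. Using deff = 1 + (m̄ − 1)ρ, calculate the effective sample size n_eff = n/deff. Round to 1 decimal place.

566.5

deff = 1 + (48 − 1)·0.296 = 1 + 13.912 = 14.912.
n_eff = 8448 / 14.912 = 566.5.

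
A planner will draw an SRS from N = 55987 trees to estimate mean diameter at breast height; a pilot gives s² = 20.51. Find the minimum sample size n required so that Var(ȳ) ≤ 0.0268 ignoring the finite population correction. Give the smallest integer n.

766

Without fpc, n₀ = s²/D = 20.51/0.0268 = 765.2985.
Rounding up, n = 766.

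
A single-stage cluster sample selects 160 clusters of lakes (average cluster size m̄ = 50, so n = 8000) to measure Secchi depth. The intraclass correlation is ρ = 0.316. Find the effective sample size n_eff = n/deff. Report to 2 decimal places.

deff = 1 + (50 − 1)·0.316 = 1 + 15.484 = 16.484.
n_eff = 8000 / 16.484 = 485.32.

485.32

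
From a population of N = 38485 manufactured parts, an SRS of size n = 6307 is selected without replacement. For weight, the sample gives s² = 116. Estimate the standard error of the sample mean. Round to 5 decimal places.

Under SRS without replacement, Var(ȳ) = (1 − f)·s²/n with f = n/N = 6307/38485 = 0.16388203.
Var(ȳ) = (1 − 0.16388203)·116/6307 = 0.83611797·0.018392263 = 0.015378101.
SE(ȳ) = √(0.015378101) = 0.12401.

0.12401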